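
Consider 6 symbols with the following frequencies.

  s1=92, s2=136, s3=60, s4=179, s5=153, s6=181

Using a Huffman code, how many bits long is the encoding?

2042

Merge the two smallest weights repeatedly:
s3(60) + s1(92) → 152
s2(136) + 152 → 288
s5(153) + s4(179) → 332
s6(181) + 288 → 469
332 + 469 → 801
Each symbol's bit-cost is frequency × depth; summing gives 2042 bits (equivalently 152 + 288 + 332 + 469 + 801).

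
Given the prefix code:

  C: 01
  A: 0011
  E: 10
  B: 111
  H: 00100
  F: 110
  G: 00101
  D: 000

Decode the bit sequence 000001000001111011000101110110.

DHDBEFGFF

Read left to right; each codeword is recognised as soon as it completes (prefix code):
  000→D | 00100→H | 000→D | 111→B | 10→E | 110→F | 00101→G | 110→F | 110→F
Decoded message: DHDBEFGFF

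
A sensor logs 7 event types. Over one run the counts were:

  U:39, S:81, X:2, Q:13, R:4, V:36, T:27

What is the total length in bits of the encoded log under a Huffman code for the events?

469

Build the Huffman tree bottom-up:
X(2) + R(4) → 6
6 + Q(13) → 19
19 + T(27) → 46
V(36) + U(39) → 75
46 + 75 → 121
S(81) + 121 → 202
Each symbol's bit-cost is frequency × depth; summing gives 469 bits (equivalently 6 + 19 + 46 + 75 + 121 + 202).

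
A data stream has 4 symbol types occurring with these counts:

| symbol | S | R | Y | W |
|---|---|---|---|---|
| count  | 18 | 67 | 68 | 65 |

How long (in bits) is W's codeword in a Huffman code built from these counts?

2

Build the tree from the bottom:
S(18) + W(65) → 83
R(67) + Y(68) → 135
83 + 135 → 218
W's leaf is at depth 2, giving a 2-bit codeword.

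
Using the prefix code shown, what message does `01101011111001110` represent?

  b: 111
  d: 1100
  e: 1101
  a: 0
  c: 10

aeabdba

Read left to right; each codeword is recognised as soon as it completes (prefix code):
  0→a | 1101→e | 0→a | 111→b | 1100→d | 111→b | 0→a
Decoded message: aeabdba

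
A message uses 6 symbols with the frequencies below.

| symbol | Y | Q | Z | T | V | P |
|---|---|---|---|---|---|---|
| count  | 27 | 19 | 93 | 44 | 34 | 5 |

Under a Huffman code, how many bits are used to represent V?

3

Build the tree from the bottom:
merge P(5) and Q(19): 24
merge 24 and Y(27): 51
merge V(34) and T(44): 78
merge 51 and 78: 129
merge Z(93) and 129: 222
V's leaf is at depth 3, giving a 3-bit codeword.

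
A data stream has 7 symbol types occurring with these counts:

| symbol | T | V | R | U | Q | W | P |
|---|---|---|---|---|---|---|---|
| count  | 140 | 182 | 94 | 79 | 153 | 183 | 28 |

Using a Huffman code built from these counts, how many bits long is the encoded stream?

2319

Build the Huffman tree bottom-up:
combine P(28), U(79) → 107
combine R(94), 107 → 201
combine T(140), Q(153) → 293
combine V(182), W(183) → 365
combine 201, 293 → 494
combine 365, 494 → 859
The encoded length is the sum of every internal node's weight: 107 + 201 + 293 + 365 + 494 + 859 = 2319 bits.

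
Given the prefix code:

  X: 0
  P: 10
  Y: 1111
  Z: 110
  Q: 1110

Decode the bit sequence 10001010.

Read left to right; each codeword is recognised as soon as it completes (prefix code):
  10→P | 0→X | 0→X | 10→P | 10→P
Decoded message: PXXPP

PXXPP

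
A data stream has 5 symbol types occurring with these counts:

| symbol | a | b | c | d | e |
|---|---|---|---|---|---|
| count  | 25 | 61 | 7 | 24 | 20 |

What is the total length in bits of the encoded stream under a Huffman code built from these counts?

Greedily combine the two least-frequent nodes:
combine c(7), e(20) → 27
combine d(24), a(25) → 49
combine 27, 49 → 76
combine b(61), 76 → 137
The encoded length is the sum of every internal node's weight: 27 + 49 + 76 + 137 = 289 bits.

289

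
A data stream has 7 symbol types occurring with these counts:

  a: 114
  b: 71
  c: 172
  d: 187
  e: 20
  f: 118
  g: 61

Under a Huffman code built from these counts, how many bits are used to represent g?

4

Repeatedly merge the two smallest:
merge e(20) and g(61): 81
merge b(71) and 81: 152
merge a(114) and f(118): 232
merge 152 and c(172): 324
merge d(187) and 232: 419
merge 324 and 419: 743
The subtree containing g is merged 4 times, so code length = 4.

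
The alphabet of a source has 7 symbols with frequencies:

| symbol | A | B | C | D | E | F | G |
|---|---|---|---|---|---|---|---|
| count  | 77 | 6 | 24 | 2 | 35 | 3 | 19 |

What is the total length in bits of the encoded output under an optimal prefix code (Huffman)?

355

Greedily combine the two least-frequent nodes:
D(2) + F(3) → 5
5 + B(6) → 11
11 + G(19) → 30
C(24) + 30 → 54
E(35) + 54 → 89
A(77) + 89 → 166
The encoded length is the sum of every internal node's weight: 5 + 11 + 30 + 54 + 89 + 166 = 355 bits.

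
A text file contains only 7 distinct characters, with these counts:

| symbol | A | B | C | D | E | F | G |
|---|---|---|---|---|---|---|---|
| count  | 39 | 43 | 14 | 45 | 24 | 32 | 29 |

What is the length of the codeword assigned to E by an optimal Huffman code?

Build the tree from the bottom:
combine C(14), E(24) → 38
combine G(29), F(32) → 61
combine 38, A(39) → 77
combine B(43), D(45) → 88
combine 61, 77 → 138
combine 88, 138 → 226
The subtree containing E is merged 4 times, so code length = 4.

4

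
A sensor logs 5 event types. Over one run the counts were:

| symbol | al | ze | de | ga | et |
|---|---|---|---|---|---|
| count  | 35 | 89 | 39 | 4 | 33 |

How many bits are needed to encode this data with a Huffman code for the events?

420

Greedily combine the two least-frequent nodes:
merge ga(4) and et(33): 37
merge al(35) and 37: 72
merge de(39) and 72: 111
merge ze(89) and 111: 200
Each symbol's bit-cost is frequency × depth; summing gives 420 bits (equivalently 37 + 72 + 111 + 200).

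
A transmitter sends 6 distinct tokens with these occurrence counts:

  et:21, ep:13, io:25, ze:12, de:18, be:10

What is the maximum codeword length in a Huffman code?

3

Merge the two lowest-weight nodes at each step:
combine be(10), ze(12) → 22
combine ep(13), de(18) → 31
combine et(21), 22 → 43
combine io(25), 31 → 56
combine 43, 56 → 99
The rarest symbols sit at the bottom; the longest codeword is 3 bits.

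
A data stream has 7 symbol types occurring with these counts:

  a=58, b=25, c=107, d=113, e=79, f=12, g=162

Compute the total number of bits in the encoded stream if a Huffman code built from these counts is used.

Merge the two smallest weights repeatedly:
f(12) + b(25) → 37
37 + a(58) → 95
e(79) + 95 → 174
c(107) + d(113) → 220
g(162) + 174 → 336
220 + 336 → 556
Each symbol's bit-cost is frequency × depth; summing gives 1418 bits (equivalently 37 + 95 + 174 + 220 + 336 + 556).

1418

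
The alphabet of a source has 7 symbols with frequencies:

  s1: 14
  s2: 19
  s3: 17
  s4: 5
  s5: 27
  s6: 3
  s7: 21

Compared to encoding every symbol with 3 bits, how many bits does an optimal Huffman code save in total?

40

Fixed-length: 3 bits × 106 symbols = 318 bits.
Huffman merges:
merge s6(3) and s4(5): 8
merge 8 and s1(14): 22
merge s3(17) and s2(19): 36
merge s7(21) and 22: 43
merge s5(27) and 36: 63
merge 43 and 63: 106
Huffman total = 8 + 22 + 36 + 43 + 63 + 106 = 278 bits.
Saving = 318 − 278 = 40 bits.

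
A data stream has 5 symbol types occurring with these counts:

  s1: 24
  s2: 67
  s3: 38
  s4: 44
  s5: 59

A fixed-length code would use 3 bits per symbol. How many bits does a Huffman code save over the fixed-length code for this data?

170

Fixed-length: 3 bits × 232 symbols = 696 bits.
Huffman merges:
merge s1(24) and s3(38): 62
merge s4(44) and s5(59): 103
merge 62 and s2(67): 129
merge 103 and 129: 232
Huffman total = 62 + 103 + 129 + 232 = 526 bits.
Saving = 696 − 526 = 170 bits.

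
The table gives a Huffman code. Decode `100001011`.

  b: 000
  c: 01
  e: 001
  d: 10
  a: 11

dbda

Read left to right; each codeword is recognised as soon as it completes (prefix code):
  10→d | 000→b | 10→d | 11→a
Decoded message: dbda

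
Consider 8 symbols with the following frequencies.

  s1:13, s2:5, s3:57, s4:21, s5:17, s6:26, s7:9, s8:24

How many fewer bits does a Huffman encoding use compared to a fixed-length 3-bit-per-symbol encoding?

43

Fixed-length: 3 bits × 172 symbols = 516 bits.
Huffman merges:
s2(5) + s7(9) → 14
s1(13) + 14 → 27
s5(17) + s4(21) → 38
s8(24) + s6(26) → 50
27 + 38 → 65
50 + s3(57) → 107
65 + 107 → 172
Huffman total = 14 + 27 + 38 + 50 + 65 + 107 + 172 = 473 bits.
Saving = 516 − 473 = 43 bits.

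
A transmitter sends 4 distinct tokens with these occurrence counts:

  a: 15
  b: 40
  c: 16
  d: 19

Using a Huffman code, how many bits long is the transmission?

171

Merge the two smallest weights repeatedly:
a(15) + c(16) → 31
d(19) + 31 → 50
b(40) + 50 → 90
Each symbol's bit-cost is frequency × depth; summing gives 171 bits (equivalently 31 + 50 + 90).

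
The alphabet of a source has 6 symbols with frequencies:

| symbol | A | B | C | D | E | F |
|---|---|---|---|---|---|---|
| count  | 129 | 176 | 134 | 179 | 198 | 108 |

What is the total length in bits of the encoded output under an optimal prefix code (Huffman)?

Greedily combine the two least-frequent nodes:
combine F(108), A(129) → 237
combine C(134), B(176) → 310
combine D(179), E(198) → 377
combine 237, 310 → 547
combine 377, 547 → 924
Total encoded bits = sum of merged weights = 237 + 310 + 377 + 547 + 924 = 2395.

2395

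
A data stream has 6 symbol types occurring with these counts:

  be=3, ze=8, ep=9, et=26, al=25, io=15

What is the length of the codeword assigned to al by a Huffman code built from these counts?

Huffman merges, smallest pair first:
be(3) + ze(8) → 11
ep(9) + 11 → 20
io(15) + 20 → 35
al(25) + et(26) → 51
35 + 51 → 86
al sits 2 levels below the root, so its codeword is 2 bits.

2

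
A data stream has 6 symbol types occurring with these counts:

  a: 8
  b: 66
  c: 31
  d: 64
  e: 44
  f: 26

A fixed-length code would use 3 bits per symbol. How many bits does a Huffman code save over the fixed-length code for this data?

140

Fixed-length: 3 bits × 239 symbols = 717 bits.
Huffman merges:
a(8) + f(26) → 34
c(31) + 34 → 65
e(44) + d(64) → 108
65 + b(66) → 131
108 + 131 → 239
Huffman total = 34 + 65 + 108 + 131 + 239 = 577 bits.
Saving = 717 − 577 = 140 bits.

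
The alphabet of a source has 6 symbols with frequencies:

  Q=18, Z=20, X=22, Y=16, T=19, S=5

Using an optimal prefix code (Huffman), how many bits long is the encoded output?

Merge the two smallest weights repeatedly:
merge S(5) and Y(16): 21
merge Q(18) and T(19): 37
merge Z(20) and 21: 41
merge X(22) and 37: 59
merge 41 and 59: 100
The encoded length is the sum of every internal node's weight: 21 + 37 + 41 + 59 + 100 = 258 bits.

258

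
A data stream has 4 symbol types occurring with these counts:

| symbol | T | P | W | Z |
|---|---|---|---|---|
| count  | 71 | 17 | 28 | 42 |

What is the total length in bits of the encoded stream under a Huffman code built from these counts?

290

Merge the two smallest weights repeatedly:
combine P(17), W(28) → 45
combine Z(42), 45 → 87
combine T(71), 87 → 158
Total encoded bits = sum of merged weights = 45 + 87 + 158 = 290.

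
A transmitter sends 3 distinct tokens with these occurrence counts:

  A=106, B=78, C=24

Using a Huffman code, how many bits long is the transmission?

Build the Huffman tree bottom-up:
merge C(24) and B(78): 102
merge 102 and A(106): 208
Total encoded bits = sum of merged weights = 102 + 208 = 310.

310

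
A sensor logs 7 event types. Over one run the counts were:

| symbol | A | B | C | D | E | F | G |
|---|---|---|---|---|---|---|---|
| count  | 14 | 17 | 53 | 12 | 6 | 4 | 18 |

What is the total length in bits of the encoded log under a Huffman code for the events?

298

Merge the two smallest weights repeatedly:
combine F(4), E(6) → 10
combine 10, D(12) → 22
combine A(14), B(17) → 31
combine G(18), 22 → 40
combine 31, 40 → 71
combine C(53), 71 → 124
Each symbol's bit-cost is frequency × depth; summing gives 298 bits (equivalently 10 + 22 + 31 + 40 + 71 + 124).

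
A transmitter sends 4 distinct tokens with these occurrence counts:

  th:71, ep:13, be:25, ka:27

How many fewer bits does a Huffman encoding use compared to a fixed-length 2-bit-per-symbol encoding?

33

Fixed-length: 2 bits × 136 symbols = 272 bits.
Huffman merges:
combine ep(13), be(25) → 38
combine ka(27), 38 → 65
combine 65, th(71) → 136
Huffman total = 38 + 65 + 136 = 239 bits.
Saving = 272 − 239 = 33 bits.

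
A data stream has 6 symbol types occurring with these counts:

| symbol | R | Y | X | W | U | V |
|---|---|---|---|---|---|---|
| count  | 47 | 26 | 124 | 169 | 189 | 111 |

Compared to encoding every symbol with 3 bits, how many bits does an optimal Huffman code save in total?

Fixed-length: 3 bits × 666 symbols = 1998 bits.
Huffman merges:
Y(26) + R(47) → 73
73 + V(111) → 184
X(124) + W(169) → 293
184 + U(189) → 373
293 + 373 → 666
Huffman total = 73 + 184 + 293 + 373 + 666 = 1589 bits.
Saving = 1998 − 1589 = 409 bits.

409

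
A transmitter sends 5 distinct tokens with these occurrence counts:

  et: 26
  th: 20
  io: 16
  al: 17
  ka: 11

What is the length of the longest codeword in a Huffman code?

Merge the two lowest-weight nodes at each step:
combine ka(11), io(16) → 27
combine al(17), th(20) → 37
combine et(26), 27 → 53
combine 37, 53 → 90
The first pair merged (ka, io) ends up deepest, at depth 3.

3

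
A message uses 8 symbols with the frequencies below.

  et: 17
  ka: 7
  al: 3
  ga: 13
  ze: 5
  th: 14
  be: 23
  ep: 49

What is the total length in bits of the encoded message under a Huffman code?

344

Greedily combine the two least-frequent nodes:
merge al(3) and ze(5): 8
merge ka(7) and 8: 15
merge ga(13) and th(14): 27
merge 15 and et(17): 32
merge be(23) and 27: 50
merge 32 and ep(49): 81
merge 50 and 81: 131
Total encoded bits = sum of merged weights = 8 + 15 + 27 + 32 + 50 + 81 + 131 = 344.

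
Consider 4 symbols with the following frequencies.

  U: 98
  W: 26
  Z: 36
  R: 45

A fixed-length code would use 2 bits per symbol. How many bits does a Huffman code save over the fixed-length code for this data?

Fixed-length: 2 bits × 205 symbols = 410 bits.
Huffman merges:
merge W(26) and Z(36): 62
merge R(45) and 62: 107
merge U(98) and 107: 205
Huffman total = 62 + 107 + 205 = 374 bits.
Saving = 410 − 374 = 36 bits.

36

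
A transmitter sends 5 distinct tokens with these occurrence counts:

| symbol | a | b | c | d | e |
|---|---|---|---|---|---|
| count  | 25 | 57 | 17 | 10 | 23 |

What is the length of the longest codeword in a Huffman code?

3

Merge the two lowest-weight nodes at each step:
merge d(10) and c(17): 27
merge e(23) and a(25): 48
merge 27 and 48: 75
merge b(57) and 75: 132
The first pair merged (d, c) ends up deepest, at depth 3.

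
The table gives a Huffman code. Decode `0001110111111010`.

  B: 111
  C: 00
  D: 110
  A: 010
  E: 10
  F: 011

CFEBBA

Read left to right; each codeword is recognised as soon as it completes (prefix code):
  00→C | 011→F | 10→E | 111→B | 111→B | 010→A
Decoded message: CFEBBA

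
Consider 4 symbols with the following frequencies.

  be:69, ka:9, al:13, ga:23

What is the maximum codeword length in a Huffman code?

Merge the two lowest-weight nodes at each step:
ka(9) + al(13) → 22
22 + ga(23) → 45
45 + be(69) → 114
The first pair merged (ka, al) ends up deepest, at depth 3.

3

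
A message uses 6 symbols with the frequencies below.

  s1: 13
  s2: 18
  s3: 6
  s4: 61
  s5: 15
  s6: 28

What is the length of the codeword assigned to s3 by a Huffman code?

4

Repeatedly merge the two smallest:
merge s3(6) and s1(13): 19
merge s5(15) and s2(18): 33
merge 19 and s6(28): 47
merge 33 and 47: 80
merge s4(61) and 80: 141
s3 sits 4 levels below the root, so its codeword is 4 bits.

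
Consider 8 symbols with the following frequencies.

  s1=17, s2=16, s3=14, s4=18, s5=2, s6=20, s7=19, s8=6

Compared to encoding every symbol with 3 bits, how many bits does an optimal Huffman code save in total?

Fixed-length: 3 bits × 112 symbols = 336 bits.
Huffman merges:
s5(2) + s8(6) → 8
8 + s3(14) → 22
s2(16) + s1(17) → 33
s4(18) + s7(19) → 37
s6(20) + 22 → 42
33 + 37 → 70
42 + 70 → 112
Huffman total = 8 + 22 + 33 + 37 + 42 + 70 + 112 = 324 bits.
Saving = 336 − 324 = 12 bits.

12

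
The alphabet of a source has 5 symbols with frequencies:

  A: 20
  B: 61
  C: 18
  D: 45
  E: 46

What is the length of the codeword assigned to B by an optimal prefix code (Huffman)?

2

Repeatedly merge the two smallest:
C(18) + A(20) → 38
38 + D(45) → 83
E(46) + B(61) → 107
83 + 107 → 190
B sits 2 levels below the root, so its codeword is 2 bits.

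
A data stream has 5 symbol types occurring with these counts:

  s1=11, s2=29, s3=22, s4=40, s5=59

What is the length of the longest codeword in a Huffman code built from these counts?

Merge the two lowest-weight nodes at each step:
combine s1(11), s3(22) → 33
combine s2(29), 33 → 62
combine s4(40), s5(59) → 99
combine 62, 99 → 161
The rarest symbols sit at the bottom; the longest codeword is 3 bits.

3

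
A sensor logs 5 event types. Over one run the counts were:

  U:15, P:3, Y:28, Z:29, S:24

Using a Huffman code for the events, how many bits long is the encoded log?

Merge the two smallest weights repeatedly:
combine P(3), U(15) → 18
combine 18, S(24) → 42
combine Y(28), Z(29) → 57
combine 42, 57 → 99
The encoded length is the sum of every internal node's weight: 18 + 42 + 57 + 99 = 216 bits.

216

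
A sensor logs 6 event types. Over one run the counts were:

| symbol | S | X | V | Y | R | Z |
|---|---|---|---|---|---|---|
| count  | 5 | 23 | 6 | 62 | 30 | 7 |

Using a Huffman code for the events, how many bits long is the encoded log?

274

Merge the two smallest weights repeatedly:
merge S(5) and V(6): 11
merge Z(7) and 11: 18
merge 18 and X(23): 41
merge R(30) and 41: 71
merge Y(62) and 71: 133
Total encoded bits = sum of merged weights = 11 + 18 + 41 + 71 + 133 = 274.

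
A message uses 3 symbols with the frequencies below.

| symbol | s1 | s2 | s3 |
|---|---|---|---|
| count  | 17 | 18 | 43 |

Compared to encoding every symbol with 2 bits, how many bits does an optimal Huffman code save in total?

Fixed-length: 2 bits × 78 symbols = 156 bits.
Huffman merges:
combine s1(17), s2(18) → 35
combine 35, s3(43) → 78
Huffman total = 35 + 78 = 113 bits.
Saving = 156 − 113 = 43 bits.

43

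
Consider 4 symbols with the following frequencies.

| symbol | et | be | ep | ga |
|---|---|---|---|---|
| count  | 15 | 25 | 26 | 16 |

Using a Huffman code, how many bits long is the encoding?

Greedily combine the two least-frequent nodes:
et(15) + ga(16) → 31
be(25) + ep(26) → 51
31 + 51 → 82
Total encoded bits = sum of merged weights = 31 + 51 + 82 = 164.

164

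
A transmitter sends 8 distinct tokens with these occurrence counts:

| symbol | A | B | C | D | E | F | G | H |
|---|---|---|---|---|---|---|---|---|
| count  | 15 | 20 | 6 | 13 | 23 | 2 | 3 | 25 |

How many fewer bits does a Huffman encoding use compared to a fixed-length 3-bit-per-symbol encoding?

32

Fixed-length: 3 bits × 107 symbols = 321 bits.
Huffman merges:
F(2) + G(3) → 5
5 + C(6) → 11
11 + D(13) → 24
A(15) + B(20) → 35
E(23) + 24 → 47
H(25) + 35 → 60
47 + 60 → 107
Huffman total = 5 + 11 + 24 + 35 + 47 + 60 + 107 = 289 bits.
Saving = 321 − 289 = 32 bits.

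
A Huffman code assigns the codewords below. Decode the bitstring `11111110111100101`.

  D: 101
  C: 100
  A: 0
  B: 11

Read left to right; each codeword is recognised as soon as it completes (prefix code):
  11→B | 11→B | 11→B | 101→D | 11→B | 100→C | 101→D
Decoded message: BBBDBCD

BBBDBCD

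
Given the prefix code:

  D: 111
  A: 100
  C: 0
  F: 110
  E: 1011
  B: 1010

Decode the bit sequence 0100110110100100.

CAFFAA

Read left to right; each codeword is recognised as soon as it completes (prefix code):
  0→C | 100→A | 110→F | 110→F | 100→A | 100→A
Decoded message: CAFFAA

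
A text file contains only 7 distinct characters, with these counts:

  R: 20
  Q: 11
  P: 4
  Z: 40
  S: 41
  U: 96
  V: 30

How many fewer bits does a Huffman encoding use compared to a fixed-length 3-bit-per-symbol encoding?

142

Fixed-length: 3 bits × 242 symbols = 726 bits.
Huffman merges:
P(4) + Q(11) → 15
15 + R(20) → 35
V(30) + 35 → 65
Z(40) + S(41) → 81
65 + 81 → 146
U(96) + 146 → 242
Huffman total = 15 + 35 + 65 + 81 + 146 + 242 = 584 bits.
Saving = 726 − 584 = 142 bits.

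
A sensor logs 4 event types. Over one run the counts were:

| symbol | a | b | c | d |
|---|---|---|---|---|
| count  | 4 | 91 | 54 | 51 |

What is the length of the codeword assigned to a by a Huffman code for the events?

3

Build the tree from the bottom:
merge a(4) and d(51): 55
merge c(54) and 55: 109
merge b(91) and 109: 200
The subtree containing a is merged 3 times, so code length = 3.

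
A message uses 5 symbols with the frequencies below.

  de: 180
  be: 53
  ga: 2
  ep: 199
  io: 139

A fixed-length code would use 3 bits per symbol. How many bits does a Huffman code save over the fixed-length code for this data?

Fixed-length: 3 bits × 573 symbols = 1719 bits.
Huffman merges:
merge ga(2) and be(53): 55
merge 55 and io(139): 194
merge de(180) and 194: 374
merge ep(199) and 374: 573
Huffman total = 55 + 194 + 374 + 573 = 1196 bits.
Saving = 1719 − 1196 = 523 bits.

523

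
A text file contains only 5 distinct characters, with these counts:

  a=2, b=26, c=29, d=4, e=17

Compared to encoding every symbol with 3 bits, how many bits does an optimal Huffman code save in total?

78

Fixed-length: 3 bits × 78 symbols = 234 bits.
Huffman merges:
combine a(2), d(4) → 6
combine 6, e(17) → 23
combine 23, b(26) → 49
combine c(29), 49 → 78
Huffman total = 6 + 23 + 49 + 78 = 156 bits.
Saving = 234 − 156 = 78 bits.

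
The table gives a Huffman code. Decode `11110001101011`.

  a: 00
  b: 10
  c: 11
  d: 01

ccadbbc

Read left to right; each codeword is recognised as soon as it completes (prefix code):
  11→c | 11→c | 00→a | 01→d | 10→b | 10→b | 11→c
Decoded message: ccadbbc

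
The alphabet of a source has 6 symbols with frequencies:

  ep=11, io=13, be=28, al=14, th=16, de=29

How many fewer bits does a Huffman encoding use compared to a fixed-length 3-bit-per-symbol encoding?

57

Fixed-length: 3 bits × 111 symbols = 333 bits.
Huffman merges:
combine ep(11), io(13) → 24
combine al(14), th(16) → 30
combine 24, be(28) → 52
combine de(29), 30 → 59
combine 52, 59 → 111
Huffman total = 24 + 30 + 52 + 59 + 111 = 276 bits.
Saving = 333 − 276 = 57 bits.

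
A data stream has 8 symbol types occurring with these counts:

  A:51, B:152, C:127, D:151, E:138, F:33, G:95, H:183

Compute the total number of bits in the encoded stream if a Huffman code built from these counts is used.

2691

Merge the two smallest weights repeatedly:
merge F(33) and A(51): 84
merge 84 and G(95): 179
merge C(127) and E(138): 265
merge D(151) and B(152): 303
merge 179 and H(183): 362
merge 265 and 303: 568
merge 362 and 568: 930
The encoded length is the sum of every internal node's weight: 84 + 179 + 265 + 303 + 362 + 568 + 930 = 2691 bits.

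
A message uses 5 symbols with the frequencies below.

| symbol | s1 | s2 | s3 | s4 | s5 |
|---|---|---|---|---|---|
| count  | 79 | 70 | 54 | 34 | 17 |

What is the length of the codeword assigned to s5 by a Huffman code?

Huffman merges, smallest pair first:
combine s5(17), s4(34) → 51
combine 51, s3(54) → 105
combine s2(70), s1(79) → 149
combine 105, 149 → 254
The subtree containing s5 is merged 3 times, so code length = 3.

3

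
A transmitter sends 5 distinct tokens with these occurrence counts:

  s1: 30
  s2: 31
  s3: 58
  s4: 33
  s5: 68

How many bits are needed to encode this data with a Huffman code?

501

Merge the two smallest weights repeatedly:
combine s1(30), s2(31) → 61
combine s4(33), s3(58) → 91
combine 61, s5(68) → 129
combine 91, 129 → 220
The encoded length is the sum of every internal node's weight: 61 + 91 + 129 + 220 = 501 bits.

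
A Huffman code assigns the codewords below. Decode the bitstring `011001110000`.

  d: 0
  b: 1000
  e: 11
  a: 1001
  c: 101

Read left to right; each codeword is recognised as soon as it completes (prefix code):
  0→d | 11→e | 0→d | 0→d | 11→e | 1000→b | 0→d
Decoded message: deddebd

deddebd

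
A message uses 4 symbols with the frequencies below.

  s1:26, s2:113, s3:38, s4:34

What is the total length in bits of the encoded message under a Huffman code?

Build the Huffman tree bottom-up:
combine s1(26), s4(34) → 60
combine s3(38), 60 → 98
combine 98, s2(113) → 211
Each symbol's bit-cost is frequency × depth; summing gives 369 bits (equivalently 60 + 98 + 211).

369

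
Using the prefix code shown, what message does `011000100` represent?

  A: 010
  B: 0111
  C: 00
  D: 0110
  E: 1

Read left to right; each codeword is recognised as soon as it completes (prefix code):
  0110→D | 00→C | 1→E | 00→C
Decoded message: DCEC

DCEC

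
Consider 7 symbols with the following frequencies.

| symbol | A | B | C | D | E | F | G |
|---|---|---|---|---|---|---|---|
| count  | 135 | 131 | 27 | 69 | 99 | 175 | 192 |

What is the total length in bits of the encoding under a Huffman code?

2213

Build the Huffman tree bottom-up:
combine C(27), D(69) → 96
combine 96, E(99) → 195
combine B(131), A(135) → 266
combine F(175), G(192) → 367
combine 195, 266 → 461
combine 367, 461 → 828
Total encoded bits = sum of merged weights = 96 + 195 + 266 + 367 + 461 + 828 = 2213.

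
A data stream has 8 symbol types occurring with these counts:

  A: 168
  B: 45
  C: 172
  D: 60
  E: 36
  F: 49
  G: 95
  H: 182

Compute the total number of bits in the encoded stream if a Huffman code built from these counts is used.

2257

Build the Huffman tree bottom-up:
combine E(36), B(45) → 81
combine F(49), D(60) → 109
combine 81, G(95) → 176
combine 109, A(168) → 277
combine C(172), 176 → 348
combine H(182), 277 → 459
combine 348, 459 → 807
The encoded length is the sum of every internal node's weight: 81 + 109 + 176 + 277 + 348 + 459 + 807 = 2257 bits.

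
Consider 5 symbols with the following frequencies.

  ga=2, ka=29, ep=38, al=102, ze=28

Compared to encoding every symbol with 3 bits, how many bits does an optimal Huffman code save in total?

Fixed-length: 3 bits × 199 symbols = 597 bits.
Huffman merges:
merge ga(2) and ze(28): 30
merge ka(29) and 30: 59
merge ep(38) and 59: 97
merge 97 and al(102): 199
Huffman total = 30 + 59 + 97 + 199 = 385 bits.
Saving = 597 − 385 = 212 bits.

212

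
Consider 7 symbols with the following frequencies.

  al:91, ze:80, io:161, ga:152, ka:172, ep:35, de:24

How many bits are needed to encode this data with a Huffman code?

Greedily combine the two least-frequent nodes:
combine de(24), ep(35) → 59
combine 59, ze(80) → 139
combine al(91), 139 → 230
combine ga(152), io(161) → 313
combine ka(172), 230 → 402
combine 313, 402 → 715
Each symbol's bit-cost is frequency × depth; summing gives 1858 bits (equivalently 59 + 139 + 230 + 313 + 402 + 715).

1858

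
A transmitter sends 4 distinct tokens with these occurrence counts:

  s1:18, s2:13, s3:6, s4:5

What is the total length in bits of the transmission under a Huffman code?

77

Merge the two smallest weights repeatedly:
combine s4(5), s3(6) → 11
combine 11, s2(13) → 24
combine s1(18), 24 → 42
The encoded length is the sum of every internal node's weight: 11 + 24 + 42 = 77 bits.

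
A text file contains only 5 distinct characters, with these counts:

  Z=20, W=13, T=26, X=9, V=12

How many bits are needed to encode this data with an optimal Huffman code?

Merge the two smallest weights repeatedly:
combine X(9), V(12) → 21
combine W(13), Z(20) → 33
combine 21, T(26) → 47
combine 33, 47 → 80
Each symbol's bit-cost is frequency × depth; summing gives 181 bits (equivalently 21 + 33 + 47 + 80).

181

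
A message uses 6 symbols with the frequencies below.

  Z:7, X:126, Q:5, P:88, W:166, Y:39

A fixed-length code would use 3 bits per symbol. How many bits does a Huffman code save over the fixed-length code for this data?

395

Fixed-length: 3 bits × 431 symbols = 1293 bits.
Huffman merges:
combine Q(5), Z(7) → 12
combine 12, Y(39) → 51
combine 51, P(88) → 139
combine X(126), 139 → 265
combine W(166), 265 → 431
Huffman total = 12 + 51 + 139 + 265 + 431 = 898 bits.
Saving = 1293 − 898 = 395 bits.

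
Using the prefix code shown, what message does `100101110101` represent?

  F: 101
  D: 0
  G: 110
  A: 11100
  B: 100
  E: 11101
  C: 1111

BFGF

Read left to right; each codeword is recognised as soon as it completes (prefix code):
  100→B | 101→F | 110→G | 101→F
Decoded message: BFGF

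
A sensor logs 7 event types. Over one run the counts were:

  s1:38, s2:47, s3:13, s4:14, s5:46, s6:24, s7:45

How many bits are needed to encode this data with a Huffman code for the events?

615

Merge the two smallest weights repeatedly:
combine s3(13), s4(14) → 27
combine s6(24), 27 → 51
combine s1(38), s7(45) → 83
combine s5(46), s2(47) → 93
combine 51, 83 → 134
combine 93, 134 → 227
The encoded length is the sum of every internal node's weight: 27 + 51 + 83 + 93 + 134 + 227 = 615 bits.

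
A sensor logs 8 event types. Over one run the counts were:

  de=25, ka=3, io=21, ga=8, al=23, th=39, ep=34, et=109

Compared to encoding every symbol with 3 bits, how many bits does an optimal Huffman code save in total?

127

Fixed-length: 3 bits × 262 symbols = 786 bits.
Huffman merges:
ka(3) + ga(8) → 11
11 + io(21) → 32
al(23) + de(25) → 48
32 + ep(34) → 66
th(39) + 48 → 87
66 + 87 → 153
et(109) + 153 → 262
Huffman total = 11 + 32 + 48 + 66 + 87 + 153 + 262 = 659 bits.
Saving = 786 − 659 = 127 bits.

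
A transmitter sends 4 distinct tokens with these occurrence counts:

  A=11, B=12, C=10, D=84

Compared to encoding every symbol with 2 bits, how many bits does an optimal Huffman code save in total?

Fixed-length: 2 bits × 117 symbols = 234 bits.
Huffman merges:
combine C(10), A(11) → 21
combine B(12), 21 → 33
combine 33, D(84) → 117
Huffman total = 21 + 33 + 117 = 171 bits.
Saving = 234 − 171 = 63 bits.

63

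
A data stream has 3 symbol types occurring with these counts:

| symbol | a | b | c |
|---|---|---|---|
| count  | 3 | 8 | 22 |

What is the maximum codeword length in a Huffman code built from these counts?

2

Merge the two lowest-weight nodes at each step:
merge a(3) and b(8): 11
merge 11 and c(22): 33
The first pair merged (a, b) ends up deepest, at depth 2.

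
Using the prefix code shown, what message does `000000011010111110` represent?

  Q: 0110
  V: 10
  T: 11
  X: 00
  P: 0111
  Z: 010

XXXQVTTV

Read left to right; each codeword is recognised as soon as it completes (prefix code):
  00→X | 00→X | 00→X | 0110→Q | 10→V | 11→T | 11→T | 10→V
Decoded message: XXXQVTTV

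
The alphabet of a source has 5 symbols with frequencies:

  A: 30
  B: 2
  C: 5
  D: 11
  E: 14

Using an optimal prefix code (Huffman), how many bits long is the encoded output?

Merge the two smallest weights repeatedly:
B(2) + C(5) → 7
7 + D(11) → 18
E(14) + 18 → 32
A(30) + 32 → 62
Total encoded bits = sum of merged weights = 7 + 18 + 32 + 62 = 119.

119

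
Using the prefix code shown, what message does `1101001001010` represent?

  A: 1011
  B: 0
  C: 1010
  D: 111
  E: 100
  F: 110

Read left to right; each codeword is recognised as soon as it completes (prefix code):
  110→F | 100→E | 100→E | 1010→C
Decoded message: FEEC

FEEC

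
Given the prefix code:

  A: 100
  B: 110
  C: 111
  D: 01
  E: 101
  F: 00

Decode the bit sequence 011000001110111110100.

Read left to right; each codeword is recognised as soon as it completes (prefix code):
  01→D | 100→A | 00→F | 01→D | 110→B | 111→C | 110→B | 100→A
Decoded message: DAFDBCBA

DAFDBCBA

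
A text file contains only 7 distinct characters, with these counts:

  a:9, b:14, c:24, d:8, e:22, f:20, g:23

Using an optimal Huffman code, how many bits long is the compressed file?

330

Merge the two smallest weights repeatedly:
combine d(8), a(9) → 17
combine b(14), 17 → 31
combine f(20), e(22) → 42
combine g(23), c(24) → 47
combine 31, 42 → 73
combine 47, 73 → 120
Each symbol's bit-cost is frequency × depth; summing gives 330 bits (equivalently 17 + 31 + 42 + 47 + 73 + 120).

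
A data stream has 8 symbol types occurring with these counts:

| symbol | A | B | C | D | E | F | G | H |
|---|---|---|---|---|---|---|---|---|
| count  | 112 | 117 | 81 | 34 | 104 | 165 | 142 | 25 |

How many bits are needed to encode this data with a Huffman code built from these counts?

2232

Greedily combine the two least-frequent nodes:
merge H(25) and D(34): 59
merge 59 and C(81): 140
merge E(104) and A(112): 216
merge B(117) and 140: 257
merge G(142) and F(165): 307
merge 216 and 257: 473
merge 307 and 473: 780
Each symbol's bit-cost is frequency × depth; summing gives 2232 bits (equivalently 59 + 140 + 216 + 257 + 307 + 473 + 780).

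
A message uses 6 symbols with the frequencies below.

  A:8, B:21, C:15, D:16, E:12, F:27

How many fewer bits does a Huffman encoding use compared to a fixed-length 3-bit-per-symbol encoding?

Fixed-length: 3 bits × 99 symbols = 297 bits.
Huffman merges:
combine A(8), E(12) → 20
combine C(15), D(16) → 31
combine 20, B(21) → 41
combine F(27), 31 → 58
combine 41, 58 → 99
Huffman total = 20 + 31 + 41 + 58 + 99 = 249 bits.
Saving = 297 − 249 = 48 bits.

48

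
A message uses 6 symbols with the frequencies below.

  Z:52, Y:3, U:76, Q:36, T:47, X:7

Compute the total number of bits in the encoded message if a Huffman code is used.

498

Greedily combine the two least-frequent nodes:
Y(3) + X(7) → 10
10 + Q(36) → 46
46 + T(47) → 93
Z(52) + U(76) → 128
93 + 128 → 221
Each symbol's bit-cost is frequency × depth; summing gives 498 bits (equivalently 10 + 46 + 93 + 128 + 221).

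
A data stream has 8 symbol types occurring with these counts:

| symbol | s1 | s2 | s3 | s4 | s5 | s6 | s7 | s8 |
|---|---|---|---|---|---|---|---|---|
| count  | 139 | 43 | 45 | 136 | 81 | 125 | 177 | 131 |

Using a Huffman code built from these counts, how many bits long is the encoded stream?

Merge the two smallest weights repeatedly:
combine s2(43), s3(45) → 88
combine s5(81), 88 → 169
combine s6(125), s8(131) → 256
combine s4(136), s1(139) → 275
combine 169, s7(177) → 346
combine 256, 275 → 531
combine 346, 531 → 877
Each symbol's bit-cost is frequency × depth; summing gives 2542 bits (equivalently 88 + 169 + 256 + 275 + 346 + 531 + 877).

2542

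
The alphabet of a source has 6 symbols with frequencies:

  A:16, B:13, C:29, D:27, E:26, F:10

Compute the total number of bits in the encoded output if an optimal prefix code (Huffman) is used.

Build the Huffman tree bottom-up:
merge F(10) and B(13): 23
merge A(16) and 23: 39
merge E(26) and D(27): 53
merge C(29) and 39: 68
merge 53 and 68: 121
The encoded length is the sum of every internal node's weight: 23 + 39 + 53 + 68 + 121 = 304 bits.

304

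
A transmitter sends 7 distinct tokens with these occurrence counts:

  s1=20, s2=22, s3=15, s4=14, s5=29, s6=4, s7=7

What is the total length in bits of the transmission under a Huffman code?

293

Merge the two smallest weights repeatedly:
combine s6(4), s7(7) → 11
combine 11, s4(14) → 25
combine s3(15), s1(20) → 35
combine s2(22), 25 → 47
combine s5(29), 35 → 64
combine 47, 64 → 111
The encoded length is the sum of every internal node's weight: 11 + 25 + 35 + 47 + 64 + 111 = 293 bits.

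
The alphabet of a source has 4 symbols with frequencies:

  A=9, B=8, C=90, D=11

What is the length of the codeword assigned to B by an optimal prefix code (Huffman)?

3

Repeatedly merge the two smallest:
B(8) + A(9) → 17
D(11) + 17 → 28
28 + C(90) → 118
B's leaf is at depth 3, giving a 3-bit codeword.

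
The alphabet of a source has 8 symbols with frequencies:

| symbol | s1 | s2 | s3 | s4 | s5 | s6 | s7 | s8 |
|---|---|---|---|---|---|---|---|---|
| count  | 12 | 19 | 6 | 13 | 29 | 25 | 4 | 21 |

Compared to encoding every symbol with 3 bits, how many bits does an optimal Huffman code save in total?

Fixed-length: 3 bits × 129 symbols = 387 bits.
Huffman merges:
s7(4) + s3(6) → 10
10 + s1(12) → 22
s4(13) + s2(19) → 32
s8(21) + 22 → 43
s6(25) + s5(29) → 54
32 + 43 → 75
54 + 75 → 129
Huffman total = 10 + 22 + 32 + 43 + 54 + 75 + 129 = 365 bits.
Saving = 387 − 365 = 22 bits.

22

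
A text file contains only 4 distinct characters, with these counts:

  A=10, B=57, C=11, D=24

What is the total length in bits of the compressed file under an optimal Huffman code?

Greedily combine the two least-frequent nodes:
merge A(10) and C(11): 21
merge 21 and D(24): 45
merge 45 and B(57): 102
Total encoded bits = sum of merged weights = 21 + 45 + 102 = 168.

168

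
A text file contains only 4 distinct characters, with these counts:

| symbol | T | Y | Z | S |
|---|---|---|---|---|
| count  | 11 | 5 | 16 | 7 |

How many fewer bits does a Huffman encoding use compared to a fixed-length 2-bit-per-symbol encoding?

4

Fixed-length: 2 bits × 39 symbols = 78 bits.
Huffman merges:
Y(5) + S(7) → 12
T(11) + 12 → 23
Z(16) + 23 → 39
Huffman total = 12 + 23 + 39 = 74 bits.
Saving = 78 − 74 = 4 bits.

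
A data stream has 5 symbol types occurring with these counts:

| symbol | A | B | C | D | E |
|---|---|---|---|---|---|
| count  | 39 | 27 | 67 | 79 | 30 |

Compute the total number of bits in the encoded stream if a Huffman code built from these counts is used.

541

Build the Huffman tree bottom-up:
B(27) + E(30) → 57
A(39) + 57 → 96
C(67) + D(79) → 146
96 + 146 → 242
The encoded length is the sum of every internal node's weight: 57 + 96 + 146 + 242 = 541 bits.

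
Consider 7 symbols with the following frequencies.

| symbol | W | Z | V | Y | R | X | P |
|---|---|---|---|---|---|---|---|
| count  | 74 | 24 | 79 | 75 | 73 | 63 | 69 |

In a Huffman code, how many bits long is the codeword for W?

3

Build the tree from the bottom:
Z(24) + X(63) → 87
P(69) + R(73) → 142
W(74) + Y(75) → 149
V(79) + 87 → 166
142 + 149 → 291
166 + 291 → 457
W sits 3 levels below the root, so its codeword is 3 bits.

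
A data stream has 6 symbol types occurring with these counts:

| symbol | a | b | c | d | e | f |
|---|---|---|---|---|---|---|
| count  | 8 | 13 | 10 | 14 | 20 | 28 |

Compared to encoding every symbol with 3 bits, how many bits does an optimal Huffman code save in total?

Fixed-length: 3 bits × 93 symbols = 279 bits.
Huffman merges:
a(8) + c(10) → 18
b(13) + d(14) → 27
18 + e(20) → 38
27 + f(28) → 55
38 + 55 → 93
Huffman total = 18 + 27 + 38 + 55 + 93 = 231 bits.
Saving = 279 − 231 = 48 bits.

48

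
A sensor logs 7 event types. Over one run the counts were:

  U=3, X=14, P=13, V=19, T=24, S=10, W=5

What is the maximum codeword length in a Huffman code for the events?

Merge the two lowest-weight nodes at each step:
U(3) + W(5) → 8
8 + S(10) → 18
P(13) + X(14) → 27
18 + V(19) → 37
T(24) + 27 → 51
37 + 51 → 88
The rarest symbols sit at the bottom; the longest codeword is 4 bits.

4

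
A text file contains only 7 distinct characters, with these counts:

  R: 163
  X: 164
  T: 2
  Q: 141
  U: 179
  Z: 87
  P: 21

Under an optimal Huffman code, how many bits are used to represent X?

2

Huffman merges, smallest pair first:
T(2) + P(21) → 23
23 + Z(87) → 110
110 + Q(141) → 251
R(163) + X(164) → 327
U(179) + 251 → 430
327 + 430 → 757
X's leaf is at depth 2, giving a 2-bit codeword.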